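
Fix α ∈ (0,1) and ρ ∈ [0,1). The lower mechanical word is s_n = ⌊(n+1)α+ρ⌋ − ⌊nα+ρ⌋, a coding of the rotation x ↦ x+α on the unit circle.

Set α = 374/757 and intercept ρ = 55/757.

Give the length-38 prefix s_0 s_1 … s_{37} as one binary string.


n=0: ⌊(1·374+55)/757⌋ − ⌊(0·374+55)/757⌋ = ⌊429/757⌋ − ⌊55/757⌋ = 0 − 0 = 0
n=1: ⌊(2·374+55)/757⌋ − ⌊(1·374+55)/757⌋ = ⌊803/757⌋ − ⌊429/757⌋ = 1 − 0 = 1
n=2: ⌊(3·374+55)/757⌋ − ⌊(2·374+55)/757⌋ = ⌊1177/757⌋ − ⌊803/757⌋ = 1 − 1 = 0
n=3: ⌊(4·374+55)/757⌋ − ⌊(3·374+55)/757⌋ = ⌊1551/757⌋ − ⌊1177/757⌋ = 2 − 1 = 1
n=4: ⌊(5·374+55)/757⌋ − ⌊(4·374+55)/757⌋ = ⌊1925/757⌋ − ⌊1551/757⌋ = 2 − 2 = 0
n=5: ⌊(6·374+55)/757⌋ − ⌊(5·374+55)/757⌋ = ⌊2299/757⌋ − ⌊1925/757⌋ = 3 − 2 = 1
n=6: ⌊(7·374+55)/757⌋ − ⌊(6·374+55)/757⌋ = ⌊2673/757⌋ − ⌊2299/757⌋ = 3 − 3 = 0
n=7: ⌊(8·374+55)/757⌋ − ⌊(7·374+55)/757⌋ = ⌊3047/757⌋ − ⌊2673/757⌋ = 4 − 3 = 1
n=8: ⌊(9·374+55)/757⌋ − ⌊(8·374+55)/757⌋ = ⌊3421/757⌋ − ⌊3047/757⌋ = 4 − 4 = 0
n=9: ⌊(10·374+55)/757⌋ − ⌊(9·374+55)/757⌋ = ⌊3795/757⌋ − ⌊3421/757⌋ = 5 − 4 = 1
n=10: ⌊(11·374+55)/757⌋ − ⌊(10·374+55)/757⌋ = ⌊4169/757⌋ − ⌊3795/757⌋ = 5 − 5 = 0
n=11: ⌊(12·374+55)/757⌋ − ⌊(11·374+55)/757⌋ = ⌊4543/757⌋ − ⌊4169/757⌋ = 6 − 5 = 1
n=12: ⌊(13·374+55)/757⌋ − ⌊(12·374+55)/757⌋ = ⌊4917/757⌋ − ⌊4543/757⌋ = 6 − 6 = 0
n=13: ⌊(14·374+55)/757⌋ − ⌊(13·374+55)/757⌋ = ⌊5291/757⌋ − ⌊4917/757⌋ = 6 − 6 = 0
n=14: ⌊(15·374+55)/757⌋ − ⌊(14·374+55)/757⌋ = ⌊5665/757⌋ − ⌊5291/757⌋ = 7 − 6 = 1
n=15: ⌊(16·374+55)/757⌋ − ⌊(15·374+55)/757⌋ = ⌊6039/757⌋ − ⌊5665/757⌋ = 7 − 7 = 0
n=16: ⌊(17·374+55)/757⌋ − ⌊(16·374+55)/757⌋ = ⌊6413/757⌋ − ⌊6039/757⌋ = 8 − 7 = 1
n=17: ⌊(18·374+55)/757⌋ − ⌊(17·374+55)/757⌋ = ⌊6787/757⌋ − ⌊6413/757⌋ = 8 − 8 = 0
n=18: ⌊(19·374+55)/757⌋ − ⌊(18·374+55)/757⌋ = ⌊7161/757⌋ − ⌊6787/757⌋ = 9 − 8 = 1
n=19: ⌊(20·374+55)/757⌋ − ⌊(19·374+55)/757⌋ = ⌊7535/757⌋ − ⌊7161/757⌋ = 9 − 9 = 0
n=20: ⌊(21·374+55)/757⌋ − ⌊(20·374+55)/757⌋ = ⌊7909/757⌋ − ⌊7535/757⌋ = 10 − 9 = 1
n=21: ⌊(22·374+55)/757⌋ − ⌊(21·374+55)/757⌋ = ⌊8283/757⌋ − ⌊7909/757⌋ = 10 − 10 = 0
n=22: ⌊(23·374+55)/757⌋ − ⌊(22·374+55)/757⌋ = ⌊8657/757⌋ − ⌊8283/757⌋ = 11 − 10 = 1
n=23: ⌊(24·374+55)/757⌋ − ⌊(23·374+55)/757⌋ = ⌊9031/757⌋ − ⌊8657/757⌋ = 11 − 11 = 0
n=24: ⌊(25·374+55)/757⌋ − ⌊(24·374+55)/757⌋ = ⌊9405/757⌋ − ⌊9031/757⌋ = 12 − 11 = 1
n=25: ⌊(26·374+55)/757⌋ − ⌊(25·374+55)/757⌋ = ⌊9779/757⌋ − ⌊9405/757⌋ = 12 − 12 = 0
n=26: ⌊(27·374+55)/757⌋ − ⌊(26·374+55)/757⌋ = ⌊10153/757⌋ − ⌊9779/757⌋ = 13 − 12 = 1
n=27: ⌊(28·374+55)/757⌋ − ⌊(27·374+55)/757⌋ = ⌊10527/757⌋ − ⌊10153/757⌋ = 13 − 13 = 0
n=28: ⌊(29·374+55)/757⌋ − ⌊(28·374+55)/757⌋ = ⌊10901/757⌋ − ⌊10527/757⌋ = 14 − 13 = 1
n=29: ⌊(30·374+55)/757⌋ − ⌊(29·374+55)/757⌋ = ⌊11275/757⌋ − ⌊10901/757⌋ = 14 − 14 = 0
n=30: ⌊(31·374+55)/757⌋ − ⌊(30·374+55)/757⌋ = ⌊11649/757⌋ − ⌊11275/757⌋ = 15 − 14 = 1
n=31: ⌊(32·374+55)/757⌋ − ⌊(31·374+55)/757⌋ = ⌊12023/757⌋ − ⌊11649/757⌋ = 15 − 15 = 0
n=32: ⌊(33·374+55)/757⌋ − ⌊(32·374+55)/757⌋ = ⌊12397/757⌋ − ⌊12023/757⌋ = 16 − 15 = 1
n=33: ⌊(34·374+55)/757⌋ − ⌊(33·374+55)/757⌋ = ⌊12771/757⌋ − ⌊12397/757⌋ = 16 − 16 = 0
n=34: ⌊(35·374+55)/757⌋ − ⌊(34·374+55)/757⌋ = ⌊13145/757⌋ − ⌊12771/757⌋ = 17 − 16 = 1
n=35: ⌊(36·374+55)/757⌋ − ⌊(35·374+55)/757⌋ = ⌊13519/757⌋ − ⌊13145/757⌋ = 17 − 17 = 0
n=36: ⌊(37·374+55)/757⌋ − ⌊(36·374+55)/757⌋ = ⌊13893/757⌋ − ⌊13519/757⌋ = 18 − 17 = 1
n=37: ⌊(38·374+55)/757⌋ − ⌊(37·374+55)/757⌋ = ⌊14267/757⌋ − ⌊13893/757⌋ = 18 − 18 = 0

01010101010100101010101010101010101010


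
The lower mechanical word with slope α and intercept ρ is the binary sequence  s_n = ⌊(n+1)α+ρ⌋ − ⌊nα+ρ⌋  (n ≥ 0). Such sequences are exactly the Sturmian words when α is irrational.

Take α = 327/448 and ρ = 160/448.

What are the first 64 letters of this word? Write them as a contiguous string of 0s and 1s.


1011101101110111011011101110110111011101110110111011101101110111

n=0: ⌊(1·327+160)/448⌋ − ⌊(0·327+160)/448⌋ = ⌊487/448⌋ − ⌊160/448⌋ = 1 − 0 = 1
n=1: ⌊(2·327+160)/448⌋ − ⌊(1·327+160)/448⌋ = ⌊814/448⌋ − ⌊487/448⌋ = 1 − 1 = 0
n=2: ⌊(3·327+160)/448⌋ − ⌊(2·327+160)/448⌋ = ⌊1141/448⌋ − ⌊814/448⌋ = 2 − 1 = 1
n=3: ⌊(4·327+160)/448⌋ − ⌊(3·327+160)/448⌋ = ⌊1468/448⌋ − ⌊1141/448⌋ = 3 − 2 = 1
n=4: ⌊(5·327+160)/448⌋ − ⌊(4·327+160)/448⌋ = ⌊1795/448⌋ − ⌊1468/448⌋ = 4 − 3 = 1
n=5: ⌊(6·327+160)/448⌋ − ⌊(5·327+160)/448⌋ = ⌊2122/448⌋ − ⌊1795/448⌋ = 4 − 4 = 0
n=6: ⌊(7·327+160)/448⌋ − ⌊(6·327+160)/448⌋ = ⌊2449/448⌋ − ⌊2122/448⌋ = 5 − 4 = 1
n=7: ⌊(8·327+160)/448⌋ − ⌊(7·327+160)/448⌋ = ⌊2776/448⌋ − ⌊2449/448⌋ = 6 − 5 = 1
n=8: ⌊(9·327+160)/448⌋ − ⌊(8·327+160)/448⌋ = ⌊3103/448⌋ − ⌊2776/448⌋ = 6 − 6 = 0
n=9: ⌊(10·327+160)/448⌋ − ⌊(9·327+160)/448⌋ = ⌊3430/448⌋ − ⌊3103/448⌋ = 7 − 6 = 1
n=10: ⌊(11·327+160)/448⌋ − ⌊(10·327+160)/448⌋ = ⌊3757/448⌋ − ⌊3430/448⌋ = 8 − 7 = 1
n=11: ⌊(12·327+160)/448⌋ − ⌊(11·327+160)/448⌋ = ⌊4084/448⌋ − ⌊3757/448⌋ = 9 − 8 = 1
n=12: ⌊(13·327+160)/448⌋ − ⌊(12·327+160)/448⌋ = ⌊4411/448⌋ − ⌊4084/448⌋ = 9 − 9 = 0
n=13: ⌊(14·327+160)/448⌋ − ⌊(13·327+160)/448⌋ = ⌊4738/448⌋ − ⌊4411/448⌋ = 10 − 9 = 1
n=14: ⌊(15·327+160)/448⌋ − ⌊(14·327+160)/448⌋ = ⌊5065/448⌋ − ⌊4738/448⌋ = 11 − 10 = 1
n=15: ⌊(16·327+160)/448⌋ − ⌊(15·327+160)/448⌋ = ⌊5392/448⌋ − ⌊5065/448⌋ = 12 − 11 = 1
n=16: ⌊(17·327+160)/448⌋ − ⌊(16·327+160)/448⌋ = ⌊5719/448⌋ − ⌊5392/448⌋ = 12 − 12 = 0
n=17: ⌊(18·327+160)/448⌋ − ⌊(17·327+160)/448⌋ = ⌊6046/448⌋ − ⌊5719/448⌋ = 13 − 12 = 1
n=18: ⌊(19·327+160)/448⌋ − ⌊(18·327+160)/448⌋ = ⌊6373/448⌋ − ⌊6046/448⌋ = 14 − 13 = 1
n=19: ⌊(20·327+160)/448⌋ − ⌊(19·327+160)/448⌋ = ⌊6700/448⌋ − ⌊6373/448⌋ = 14 − 14 = 0
n=20: ⌊(21·327+160)/448⌋ − ⌊(20·327+160)/448⌋ = ⌊7027/448⌋ − ⌊6700/448⌋ = 15 − 14 = 1
n=21: ⌊(22·327+160)/448⌋ − ⌊(21·327+160)/448⌋ = ⌊7354/448⌋ − ⌊7027/448⌋ = 16 − 15 = 1
n=22: ⌊(23·327+160)/448⌋ − ⌊(22·327+160)/448⌋ = ⌊7681/448⌋ − ⌊7354/448⌋ = 17 − 16 = 1
n=23: ⌊(24·327+160)/448⌋ − ⌊(23·327+160)/448⌋ = ⌊8008/448⌋ − ⌊7681/448⌋ = 17 − 17 = 0
n=24: ⌊(25·327+160)/448⌋ − ⌊(24·327+160)/448⌋ = ⌊8335/448⌋ − ⌊8008/448⌋ = 18 − 17 = 1
n=25: ⌊(26·327+160)/448⌋ − ⌊(25·327+160)/448⌋ = ⌊8662/448⌋ − ⌊8335/448⌋ = 19 − 18 = 1
n=26: ⌊(27·327+160)/448⌋ − ⌊(26·327+160)/448⌋ = ⌊8989/448⌋ − ⌊8662/448⌋ = 20 − 19 = 1
n=27: ⌊(28·327+160)/448⌋ − ⌊(27·327+160)/448⌋ = ⌊9316/448⌋ − ⌊8989/448⌋ = 20 − 20 = 0
n=28: ⌊(29·327+160)/448⌋ − ⌊(28·327+160)/448⌋ = ⌊9643/448⌋ − ⌊9316/448⌋ = 21 − 20 = 1
n=29: ⌊(30·327+160)/448⌋ − ⌊(29·327+160)/448⌋ = ⌊9970/448⌋ − ⌊9643/448⌋ = 22 − 21 = 1
n=30: ⌊(31·327+160)/448⌋ − ⌊(30·327+160)/448⌋ = ⌊10297/448⌋ − ⌊9970/448⌋ = 22 − 22 = 0
n=31: ⌊(32·327+160)/448⌋ − ⌊(31·327+160)/448⌋ = ⌊10624/448⌋ − ⌊10297/448⌋ = 23 − 22 = 1
n=32: ⌊(33·327+160)/448⌋ − ⌊(32·327+160)/448⌋ = ⌊10951/448⌋ − ⌊10624/448⌋ = 24 − 23 = 1
n=33: ⌊(34·327+160)/448⌋ − ⌊(33·327+160)/448⌋ = ⌊11278/448⌋ − ⌊10951/448⌋ = 25 − 24 = 1
n=34: ⌊(35·327+160)/448⌋ − ⌊(34·327+160)/448⌋ = ⌊11605/448⌋ − ⌊11278/448⌋ = 25 − 25 = 0
n=35: ⌊(36·327+160)/448⌋ − ⌊(35·327+160)/448⌋ = ⌊11932/448⌋ − ⌊11605/448⌋ = 26 − 25 = 1
n=36: ⌊(37·327+160)/448⌋ − ⌊(36·327+160)/448⌋ = ⌊12259/448⌋ − ⌊11932/448⌋ = 27 − 26 = 1
n=37: ⌊(38·327+160)/448⌋ − ⌊(37·327+160)/448⌋ = ⌊12586/448⌋ − ⌊12259/448⌋ = 28 − 27 = 1
n=38: ⌊(39·327+160)/448⌋ − ⌊(38·327+160)/448⌋ = ⌊12913/448⌋ − ⌊12586/448⌋ = 28 − 28 = 0
n=39: ⌊(40·327+160)/448⌋ − ⌊(39·327+160)/448⌋ = ⌊13240/448⌋ − ⌊12913/448⌋ = 29 − 28 = 1
n=40: ⌊(41·327+160)/448⌋ − ⌊(40·327+160)/448⌋ = ⌊13567/448⌋ − ⌊13240/448⌋ = 30 − 29 = 1
n=41: ⌊(42·327+160)/448⌋ − ⌊(41·327+160)/448⌋ = ⌊13894/448⌋ − ⌊13567/448⌋ = 31 − 30 = 1
n=42: ⌊(43·327+160)/448⌋ − ⌊(42·327+160)/448⌋ = ⌊14221/448⌋ − ⌊13894/448⌋ = 31 − 31 = 0
n=43: ⌊(44·327+160)/448⌋ − ⌊(43·327+160)/448⌋ = ⌊14548/448⌋ − ⌊14221/448⌋ = 32 − 31 = 1
n=44: ⌊(45·327+160)/448⌋ − ⌊(44·327+160)/448⌋ = ⌊14875/448⌋ − ⌊14548/448⌋ = 33 − 32 = 1
n=45: ⌊(46·327+160)/448⌋ − ⌊(45·327+160)/448⌋ = ⌊15202/448⌋ − ⌊14875/448⌋ = 33 − 33 = 0
n=46: ⌊(47·327+160)/448⌋ − ⌊(46·327+160)/448⌋ = ⌊15529/448⌋ − ⌊15202/448⌋ = 34 − 33 = 1
n=47: ⌊(48·327+160)/448⌋ − ⌊(47·327+160)/448⌋ = ⌊15856/448⌋ − ⌊15529/448⌋ = 35 − 34 = 1
n=48: ⌊(49·327+160)/448⌋ − ⌊(48·327+160)/448⌋ = ⌊16183/448⌋ − ⌊15856/448⌋ = 36 − 35 = 1
n=49: ⌊(50·327+160)/448⌋ − ⌊(49·327+160)/448⌋ = ⌊16510/448⌋ − ⌊16183/448⌋ = 36 − 36 = 0
n=50: ⌊(51·327+160)/448⌋ − ⌊(50·327+160)/448⌋ = ⌊16837/448⌋ − ⌊16510/448⌋ = 37 − 36 = 1
n=51: ⌊(52·327+160)/448⌋ − ⌊(51·327+160)/448⌋ = ⌊17164/448⌋ − ⌊16837/448⌋ = 38 − 37 = 1
n=52: ⌊(53·327+160)/448⌋ − ⌊(52·327+160)/448⌋ = ⌊17491/448⌋ − ⌊17164/448⌋ = 39 − 38 = 1
n=53: ⌊(54·327+160)/448⌋ − ⌊(53·327+160)/448⌋ = ⌊17818/448⌋ − ⌊17491/448⌋ = 39 − 39 = 0
n=54: ⌊(55·327+160)/448⌋ − ⌊(54·327+160)/448⌋ = ⌊18145/448⌋ − ⌊17818/448⌋ = 40 − 39 = 1
n=55: ⌊(56·327+160)/448⌋ − ⌊(55·327+160)/448⌋ = ⌊18472/448⌋ − ⌊18145/448⌋ = 41 − 40 = 1
n=56: ⌊(57·327+160)/448⌋ − ⌊(56·327+160)/448⌋ = ⌊18799/448⌋ − ⌊18472/448⌋ = 41 − 41 = 0
n=57: ⌊(58·327+160)/448⌋ − ⌊(57·327+160)/448⌋ = ⌊19126/448⌋ − ⌊18799/448⌋ = 42 − 41 = 1
n=58: ⌊(59·327+160)/448⌋ − ⌊(58·327+160)/448⌋ = ⌊19453/448⌋ − ⌊19126/448⌋ = 43 − 42 = 1
n=59: ⌊(60·327+160)/448⌋ − ⌊(59·327+160)/448⌋ = ⌊19780/448⌋ − ⌊19453/448⌋ = 44 − 43 = 1
n=60: ⌊(61·327+160)/448⌋ − ⌊(60·327+160)/448⌋ = ⌊20107/448⌋ − ⌊19780/448⌋ = 44 − 44 = 0
n=61: ⌊(62·327+160)/448⌋ − ⌊(61·327+160)/448⌋ = ⌊20434/448⌋ − ⌊20107/448⌋ = 45 − 44 = 1
n=62: ⌊(63·327+160)/448⌋ − ⌊(62·327+160)/448⌋ = ⌊20761/448⌋ − ⌊20434/448⌋ = 46 − 45 = 1
n=63: ⌊(64·327+160)/448⌋ − ⌊(63·327+160)/448⌋ = ⌊21088/448⌋ − ⌊20761/448⌋ = 47 − 46 = 1


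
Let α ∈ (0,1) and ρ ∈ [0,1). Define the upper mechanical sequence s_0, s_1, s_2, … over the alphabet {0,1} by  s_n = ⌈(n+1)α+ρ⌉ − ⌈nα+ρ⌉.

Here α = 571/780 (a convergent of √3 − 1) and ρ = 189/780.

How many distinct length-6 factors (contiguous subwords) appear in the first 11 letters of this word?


4

t_n = ⌈(n·571+189)/780⌉ for n = 0 … 11:
  n=0…9: ⌈189/780⌉=1 ⌈760/780⌉=1 ⌈1331/780⌉=2 ⌈1902/780⌉=3 ⌈2473/780⌉=4 ⌈3044/780⌉=4 ⌈3615/780⌉=5 ⌈4186/780⌉=6 ⌈4757/780⌉=7 ⌈5328/780⌉=7
  n=10…11: ⌈5899/780⌉=8 ⌈6470/780⌉=9
s_n = t_(n+1) − t_n for n = 0 … 10 gives
prefix = 01110111011
slide a length-6 window over [0..5] … [5..10] (6 windows); first occurrence of each distinct factor:
  [  0..  5] 011101
  [  1..  6] 111011
  [  2..  7] 110111
  [  3..  8] 101110
  (the other 2 windows repeat one of these)
distinct factors: {011101, 101110, 110111, 111011}
count = 4  (Sturmian bound for length 6 is 7)


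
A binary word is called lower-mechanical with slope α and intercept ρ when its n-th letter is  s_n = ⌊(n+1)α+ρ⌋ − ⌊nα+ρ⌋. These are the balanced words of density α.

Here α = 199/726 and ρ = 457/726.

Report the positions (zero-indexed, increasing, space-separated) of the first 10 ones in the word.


n=0: ⌊656/726⌋−⌊457/726⌋ = 0−0 = 0
n=1: ⌊855/726⌋−⌊656/726⌋ = 1−0 = 1  ← one
n=2: ⌊1054/726⌋−⌊855/726⌋ = 1−1 = 0
n=3: ⌊1253/726⌋−⌊1054/726⌋ = 1−1 = 0
n=4: ⌊1452/726⌋−⌊1253/726⌋ = 2−1 = 1  ← one
n=5: ⌊1651/726⌋−⌊1452/726⌋ = 2−2 = 0
n=6: ⌊1850/726⌋−⌊1651/726⌋ = 2−2 = 0
n=7: ⌊2049/726⌋−⌊1850/726⌋ = 2−2 = 0
n=8: ⌊2248/726⌋−⌊2049/726⌋ = 3−2 = 1  ← one
n=9: ⌊2447/726⌋−⌊2248/726⌋ = 3−3 = 0
n=10: ⌊2646/726⌋−⌊2447/726⌋ = 3−3 = 0
n=11: ⌊2845/726⌋−⌊2646/726⌋ = 3−3 = 0
n=12: ⌊3044/726⌋−⌊2845/726⌋ = 4−3 = 1  ← one
n=13: ⌊3243/726⌋−⌊3044/726⌋ = 4−4 = 0
n=14: ⌊3442/726⌋−⌊3243/726⌋ = 4−4 = 0
n=15: ⌊3641/726⌋−⌊3442/726⌋ = 5−4 = 1  ← one
n=16: ⌊3840/726⌋−⌊3641/726⌋ = 5−5 = 0
n=17: ⌊4039/726⌋−⌊3840/726⌋ = 5−5 = 0
n=18: ⌊4238/726⌋−⌊4039/726⌋ = 5−5 = 0
n=19: ⌊4437/726⌋−⌊4238/726⌋ = 6−5 = 1  ← one
n=20: ⌊4636/726⌋−⌊4437/726⌋ = 6−6 = 0
n=21: ⌊4835/726⌋−⌊4636/726⌋ = 6−6 = 0
n=22: ⌊5034/726⌋−⌊4835/726⌋ = 6−6 = 0
n=23: ⌊5233/726⌋−⌊5034/726⌋ = 7−6 = 1  ← one
n=24: ⌊5432/726⌋−⌊5233/726⌋ = 7−7 = 0
n=25: ⌊5631/726⌋−⌊5432/726⌋ = 7−7 = 0
n=26: ⌊5830/726⌋−⌊5631/726⌋ = 8−7 = 1  ← one
n=27: ⌊6029/726⌋−⌊5830/726⌋ = 8−8 = 0
n=28: ⌊6228/726⌋−⌊6029/726⌋ = 8−8 = 0
n=29: ⌊6427/726⌋−⌊6228/726⌋ = 8−8 = 0
n=30: ⌊6626/726⌋−⌊6427/726⌋ = 9−8 = 1  ← one
n=31: ⌊6825/726⌋−⌊6626/726⌋ = 9−9 = 0
n=32: ⌊7024/726⌋−⌊6825/726⌋ = 9−9 = 0
n=33: ⌊7223/726⌋−⌊7024/726⌋ = 9−9 = 0
n=34: ⌊7422/726⌋−⌊7223/726⌋ = 10−9 = 1  ← one
positions of the first 10 ones: 1 4 8 12 15 19 23 26 30 34

1 4 8 12 15 19 23 26 30 34


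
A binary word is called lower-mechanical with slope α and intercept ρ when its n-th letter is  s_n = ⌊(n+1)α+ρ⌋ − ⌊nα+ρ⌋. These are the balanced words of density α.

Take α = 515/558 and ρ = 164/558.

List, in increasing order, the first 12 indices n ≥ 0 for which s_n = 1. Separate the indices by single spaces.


0 1 2 4 5 6 7 8 9 10 11 12

n=0: ⌊679/558⌋−⌊164/558⌋ = 1−0 = 1  ← one
n=1: ⌊1194/558⌋−⌊679/558⌋ = 2−1 = 1  ← one
n=2: ⌊1709/558⌋−⌊1194/558⌋ = 3−2 = 1  ← one
n=3: ⌊2224/558⌋−⌊1709/558⌋ = 3−3 = 0
n=4: ⌊2739/558⌋−⌊2224/558⌋ = 4−3 = 1  ← one
n=5: ⌊3254/558⌋−⌊2739/558⌋ = 5−4 = 1  ← one
n=6: ⌊3769/558⌋−⌊3254/558⌋ = 6−5 = 1  ← one
n=7: ⌊4284/558⌋−⌊3769/558⌋ = 7−6 = 1  ← one
n=8: ⌊4799/558⌋−⌊4284/558⌋ = 8−7 = 1  ← one
n=9: ⌊5314/558⌋−⌊4799/558⌋ = 9−8 = 1  ← one
n=10: ⌊5829/558⌋−⌊5314/558⌋ = 10−9 = 1  ← one
n=11: ⌊6344/558⌋−⌊5829/558⌋ = 11−10 = 1  ← one
n=12: ⌊6859/558⌋−⌊6344/558⌋ = 12−11 = 1  ← one
positions of the first 12 ones: 0 1 2 4 5 6 7 8 9 10 11 12


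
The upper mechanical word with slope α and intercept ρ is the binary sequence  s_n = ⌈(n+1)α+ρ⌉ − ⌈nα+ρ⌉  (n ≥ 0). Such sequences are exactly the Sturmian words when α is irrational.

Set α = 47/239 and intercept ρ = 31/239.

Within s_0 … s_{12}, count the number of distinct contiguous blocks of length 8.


5

t_n = ⌈(n·47+31)/239⌉ for n = 0 … 13:
  n=0…9: ⌈31/239⌉=1 ⌈78/239⌉=1 ⌈125/239⌉=1 ⌈172/239⌉=1 ⌈219/239⌉=1 ⌈266/239⌉=2 ⌈313/239⌉=2 ⌈360/239⌉=2 ⌈407/239⌉=2 ⌈454/239⌉=2
  n=10…13: ⌈501/239⌉=3 ⌈548/239⌉=3 ⌈595/239⌉=3 ⌈642/239⌉=3
s_n = t_(n+1) − t_n for n = 0 … 12 gives
prefix = 0000100001000
slide a length-8 window over [0..7] … [5..12] (6 windows); first occurrence of each distinct factor:
  [  0..  7] 00001000
  [  1..  8] 00010000
  [  2..  9] 00100001
  [  3.. 10] 01000010
  [  4.. 11] 10000100
  (the other 1 window repeats one of these)
distinct factors: {00001000, 00010000, 00100001, 01000010, 10000100}
count = 5  (Sturmian bound for length 8 is 9)


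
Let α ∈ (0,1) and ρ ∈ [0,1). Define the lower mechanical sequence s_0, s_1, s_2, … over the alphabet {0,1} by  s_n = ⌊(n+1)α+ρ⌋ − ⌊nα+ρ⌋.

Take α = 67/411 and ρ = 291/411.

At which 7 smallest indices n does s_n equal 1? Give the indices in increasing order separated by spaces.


n=0: ⌊358/411⌋−⌊291/411⌋ = 0−0 = 0
n=1: ⌊425/411⌋−⌊358/411⌋ = 1−0 = 1  ← one
n=2: ⌊492/411⌋−⌊425/411⌋ = 1−1 = 0
n=3: ⌊559/411⌋−⌊492/411⌋ = 1−1 = 0
n=4: ⌊626/411⌋−⌊559/411⌋ = 1−1 = 0
n=5: ⌊693/411⌋−⌊626/411⌋ = 1−1 = 0
n=6: ⌊760/411⌋−⌊693/411⌋ = 1−1 = 0
n=7: ⌊827/411⌋−⌊760/411⌋ = 2−1 = 1  ← one
n=8: ⌊894/411⌋−⌊827/411⌋ = 2−2 = 0
n=9: ⌊961/411⌋−⌊894/411⌋ = 2−2 = 0
n=10: ⌊1028/411⌋−⌊961/411⌋ = 2−2 = 0
n=11: ⌊1095/411⌋−⌊1028/411⌋ = 2−2 = 0
n=12: ⌊1162/411⌋−⌊1095/411⌋ = 2−2 = 0
n=13: ⌊1229/411⌋−⌊1162/411⌋ = 2−2 = 0
n=14: ⌊1296/411⌋−⌊1229/411⌋ = 3−2 = 1  ← one
n=15: ⌊1363/411⌋−⌊1296/411⌋ = 3−3 = 0
n=16: ⌊1430/411⌋−⌊1363/411⌋ = 3−3 = 0
n=17: ⌊1497/411⌋−⌊1430/411⌋ = 3−3 = 0
n=18: ⌊1564/411⌋−⌊1497/411⌋ = 3−3 = 0
n=19: ⌊1631/411⌋−⌊1564/411⌋ = 3−3 = 0
n=20: ⌊1698/411⌋−⌊1631/411⌋ = 4−3 = 1  ← one
n=21: ⌊1765/411⌋−⌊1698/411⌋ = 4−4 = 0
n=22: ⌊1832/411⌋−⌊1765/411⌋ = 4−4 = 0
n=23: ⌊1899/411⌋−⌊1832/411⌋ = 4−4 = 0
n=24: ⌊1966/411⌋−⌊1899/411⌋ = 4−4 = 0
n=25: ⌊2033/411⌋−⌊1966/411⌋ = 4−4 = 0
n=26: ⌊2100/411⌋−⌊2033/411⌋ = 5−4 = 1  ← one
n=27: ⌊2167/411⌋−⌊2100/411⌋ = 5−5 = 0
n=28: ⌊2234/411⌋−⌊2167/411⌋ = 5−5 = 0
n=29: ⌊2301/411⌋−⌊2234/411⌋ = 5−5 = 0
n=30: ⌊2368/411⌋−⌊2301/411⌋ = 5−5 = 0
n=31: ⌊2435/411⌋−⌊2368/411⌋ = 5−5 = 0
n=32: ⌊2502/411⌋−⌊2435/411⌋ = 6−5 = 1  ← one
n=33: ⌊2569/411⌋−⌊2502/411⌋ = 6−6 = 0
n=34: ⌊2636/411⌋−⌊2569/411⌋ = 6−6 = 0
n=35: ⌊2703/411⌋−⌊2636/411⌋ = 6−6 = 0
n=36: ⌊2770/411⌋−⌊2703/411⌋ = 6−6 = 0
n=37: ⌊2837/411⌋−⌊2770/411⌋ = 6−6 = 0
n=38: ⌊2904/411⌋−⌊2837/411⌋ = 7−6 = 1  ← one
positions of the first 7 ones: 1 7 14 20 26 32 38

1 7 14 20 26 32 38


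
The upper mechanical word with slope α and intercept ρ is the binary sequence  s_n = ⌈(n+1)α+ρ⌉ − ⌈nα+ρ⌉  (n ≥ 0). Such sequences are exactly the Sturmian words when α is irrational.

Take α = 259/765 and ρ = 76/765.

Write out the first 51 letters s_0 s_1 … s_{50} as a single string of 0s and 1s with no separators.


001001001001001001001001001001001001001001001010010

n=0: ⌈(1·259+76)/765⌉ − ⌈(0·259+76)/765⌉ = ⌈335/765⌉ − ⌈76/765⌉ = 1 − 1 = 0
n=1: ⌈(2·259+76)/765⌉ − ⌈(1·259+76)/765⌉ = ⌈594/765⌉ − ⌈335/765⌉ = 1 − 1 = 0
n=2: ⌈(3·259+76)/765⌉ − ⌈(2·259+76)/765⌉ = ⌈853/765⌉ − ⌈594/765⌉ = 2 − 1 = 1
n=3: ⌈(4·259+76)/765⌉ − ⌈(3·259+76)/765⌉ = ⌈1112/765⌉ − ⌈853/765⌉ = 2 − 2 = 0
n=4: ⌈(5·259+76)/765⌉ − ⌈(4·259+76)/765⌉ = ⌈1371/765⌉ − ⌈1112/765⌉ = 2 − 2 = 0
n=5: ⌈(6·259+76)/765⌉ − ⌈(5·259+76)/765⌉ = ⌈1630/765⌉ − ⌈1371/765⌉ = 3 − 2 = 1
n=6: ⌈(7·259+76)/765⌉ − ⌈(6·259+76)/765⌉ = ⌈1889/765⌉ − ⌈1630/765⌉ = 3 − 3 = 0
n=7: ⌈(8·259+76)/765⌉ − ⌈(7·259+76)/765⌉ = ⌈2148/765⌉ − ⌈1889/765⌉ = 3 − 3 = 0
n=8: ⌈(9·259+76)/765⌉ − ⌈(8·259+76)/765⌉ = ⌈2407/765⌉ − ⌈2148/765⌉ = 4 − 3 = 1
n=9: ⌈(10·259+76)/765⌉ − ⌈(9·259+76)/765⌉ = ⌈2666/765⌉ − ⌈2407/765⌉ = 4 − 4 = 0
n=10: ⌈(11·259+76)/765⌉ − ⌈(10·259+76)/765⌉ = ⌈2925/765⌉ − ⌈2666/765⌉ = 4 − 4 = 0
n=11: ⌈(12·259+76)/765⌉ − ⌈(11·259+76)/765⌉ = ⌈3184/765⌉ − ⌈2925/765⌉ = 5 − 4 = 1
n=12: ⌈(13·259+76)/765⌉ − ⌈(12·259+76)/765⌉ = ⌈3443/765⌉ − ⌈3184/765⌉ = 5 − 5 = 0
n=13: ⌈(14·259+76)/765⌉ − ⌈(13·259+76)/765⌉ = ⌈3702/765⌉ − ⌈3443/765⌉ = 5 − 5 = 0
n=14: ⌈(15·259+76)/765⌉ − ⌈(14·259+76)/765⌉ = ⌈3961/765⌉ − ⌈3702/765⌉ = 6 − 5 = 1
n=15: ⌈(16·259+76)/765⌉ − ⌈(15·259+76)/765⌉ = ⌈4220/765⌉ − ⌈3961/765⌉ = 6 − 6 = 0
n=16: ⌈(17·259+76)/765⌉ − ⌈(16·259+76)/765⌉ = ⌈4479/765⌉ − ⌈4220/765⌉ = 6 − 6 = 0
n=17: ⌈(18·259+76)/765⌉ − ⌈(17·259+76)/765⌉ = ⌈4738/765⌉ − ⌈4479/765⌉ = 7 − 6 = 1
n=18: ⌈(19·259+76)/765⌉ − ⌈(18·259+76)/765⌉ = ⌈4997/765⌉ − ⌈4738/765⌉ = 7 − 7 = 0
n=19: ⌈(20·259+76)/765⌉ − ⌈(19·259+76)/765⌉ = ⌈5256/765⌉ − ⌈4997/765⌉ = 7 − 7 = 0
n=20: ⌈(21·259+76)/765⌉ − ⌈(20·259+76)/765⌉ = ⌈5515/765⌉ − ⌈5256/765⌉ = 8 − 7 = 1
n=21: ⌈(22·259+76)/765⌉ − ⌈(21·259+76)/765⌉ = ⌈5774/765⌉ − ⌈5515/765⌉ = 8 − 8 = 0
n=22: ⌈(23·259+76)/765⌉ − ⌈(22·259+76)/765⌉ = ⌈6033/765⌉ − ⌈5774/765⌉ = 8 − 8 = 0
n=23: ⌈(24·259+76)/765⌉ − ⌈(23·259+76)/765⌉ = ⌈6292/765⌉ − ⌈6033/765⌉ = 9 − 8 = 1
n=24: ⌈(25·259+76)/765⌉ − ⌈(24·259+76)/765⌉ = ⌈6551/765⌉ − ⌈6292/765⌉ = 9 − 9 = 0
n=25: ⌈(26·259+76)/765⌉ − ⌈(25·259+76)/765⌉ = ⌈6810/765⌉ − ⌈6551/765⌉ = 9 − 9 = 0
n=26: ⌈(27·259+76)/765⌉ − ⌈(26·259+76)/765⌉ = ⌈7069/765⌉ − ⌈6810/765⌉ = 10 − 9 = 1
n=27: ⌈(28·259+76)/765⌉ − ⌈(27·259+76)/765⌉ = ⌈7328/765⌉ − ⌈7069/765⌉ = 10 − 10 = 0
n=28: ⌈(29·259+76)/765⌉ − ⌈(28·259+76)/765⌉ = ⌈7587/765⌉ − ⌈7328/765⌉ = 10 − 10 = 0
n=29: ⌈(30·259+76)/765⌉ − ⌈(29·259+76)/765⌉ = ⌈7846/765⌉ − ⌈7587/765⌉ = 11 − 10 = 1
n=30: ⌈(31·259+76)/765⌉ − ⌈(30·259+76)/765⌉ = ⌈8105/765⌉ − ⌈7846/765⌉ = 11 − 11 = 0
n=31: ⌈(32·259+76)/765⌉ − ⌈(31·259+76)/765⌉ = ⌈8364/765⌉ − ⌈8105/765⌉ = 11 − 11 = 0
n=32: ⌈(33·259+76)/765⌉ − ⌈(32·259+76)/765⌉ = ⌈8623/765⌉ − ⌈8364/765⌉ = 12 − 11 = 1
n=33: ⌈(34·259+76)/765⌉ − ⌈(33·259+76)/765⌉ = ⌈8882/765⌉ − ⌈8623/765⌉ = 12 − 12 = 0
n=34: ⌈(35·259+76)/765⌉ − ⌈(34·259+76)/765⌉ = ⌈9141/765⌉ − ⌈8882/765⌉ = 12 − 12 = 0
n=35: ⌈(36·259+76)/765⌉ − ⌈(35·259+76)/765⌉ = ⌈9400/765⌉ − ⌈9141/765⌉ = 13 − 12 = 1
n=36: ⌈(37·259+76)/765⌉ − ⌈(36·259+76)/765⌉ = ⌈9659/765⌉ − ⌈9400/765⌉ = 13 − 13 = 0
n=37: ⌈(38·259+76)/765⌉ − ⌈(37·259+76)/765⌉ = ⌈9918/765⌉ − ⌈9659/765⌉ = 13 − 13 = 0
n=38: ⌈(39·259+76)/765⌉ − ⌈(38·259+76)/765⌉ = ⌈10177/765⌉ − ⌈9918/765⌉ = 14 − 13 = 1
n=39: ⌈(40·259+76)/765⌉ − ⌈(39·259+76)/765⌉ = ⌈10436/765⌉ − ⌈10177/765⌉ = 14 − 14 = 0
n=40: ⌈(41·259+76)/765⌉ − ⌈(40·259+76)/765⌉ = ⌈10695/765⌉ − ⌈10436/765⌉ = 14 − 14 = 0
n=41: ⌈(42·259+76)/765⌉ − ⌈(41·259+76)/765⌉ = ⌈10954/765⌉ − ⌈10695/765⌉ = 15 − 14 = 1
n=42: ⌈(43·259+76)/765⌉ − ⌈(42·259+76)/765⌉ = ⌈11213/765⌉ − ⌈10954/765⌉ = 15 − 15 = 0
n=43: ⌈(44·259+76)/765⌉ − ⌈(43·259+76)/765⌉ = ⌈11472/765⌉ − ⌈11213/765⌉ = 15 − 15 = 0
n=44: ⌈(45·259+76)/765⌉ − ⌈(44·259+76)/765⌉ = ⌈11731/765⌉ − ⌈11472/765⌉ = 16 − 15 = 1
n=45: ⌈(46·259+76)/765⌉ − ⌈(45·259+76)/765⌉ = ⌈11990/765⌉ − ⌈11731/765⌉ = 16 − 16 = 0
n=46: ⌈(47·259+76)/765⌉ − ⌈(46·259+76)/765⌉ = ⌈12249/765⌉ − ⌈11990/765⌉ = 17 − 16 = 1
n=47: ⌈(48·259+76)/765⌉ − ⌈(47·259+76)/765⌉ = ⌈12508/765⌉ − ⌈12249/765⌉ = 17 − 17 = 0
n=48: ⌈(49·259+76)/765⌉ − ⌈(48·259+76)/765⌉ = ⌈12767/765⌉ − ⌈12508/765⌉ = 17 − 17 = 0
n=49: ⌈(50·259+76)/765⌉ − ⌈(49·259+76)/765⌉ = ⌈13026/765⌉ − ⌈12767/765⌉ = 18 − 17 = 1
n=50: ⌈(51·259+76)/765⌉ − ⌈(50·259+76)/765⌉ = ⌈13285/765⌉ − ⌈13026/765⌉ = 18 − 18 = 0


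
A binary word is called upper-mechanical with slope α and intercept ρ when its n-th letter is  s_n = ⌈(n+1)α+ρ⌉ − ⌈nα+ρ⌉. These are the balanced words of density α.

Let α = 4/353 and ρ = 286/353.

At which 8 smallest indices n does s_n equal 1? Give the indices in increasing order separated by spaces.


n=0: ⌈290/353⌉−⌈286/353⌉ = 1−1 = 0
n=1: ⌈294/353⌉−⌈290/353⌉ = 1−1 = 0
  …
n=16: ⌈354/353⌉−⌈350/353⌉ = 2−1 = 1  ← one
n=17: ⌈358/353⌉−⌈354/353⌉ = 2−2 = 0
n=18: ⌈362/353⌉−⌈358/353⌉ = 2−2 = 0
  …
n=105: ⌈710/353⌉−⌈706/353⌉ = 3−2 = 1  ← one
n=106: ⌈714/353⌉−⌈710/353⌉ = 3−3 = 0
n=107: ⌈718/353⌉−⌈714/353⌉ = 3−3 = 0
  …
n=193: ⌈1062/353⌉−⌈1058/353⌉ = 4−3 = 1  ← one
n=194: ⌈1066/353⌉−⌈1062/353⌉ = 4−4 = 0
n=195: ⌈1070/353⌉−⌈1066/353⌉ = 4−4 = 0
  …
n=281: ⌈1414/353⌉−⌈1410/353⌉ = 5−4 = 1  ← one
n=282: ⌈1418/353⌉−⌈1414/353⌉ = 5−5 = 0
n=283: ⌈1422/353⌉−⌈1418/353⌉ = 5−5 = 0
  …
n=369: ⌈1766/353⌉−⌈1762/353⌉ = 6−5 = 1  ← one
n=370: ⌈1770/353⌉−⌈1766/353⌉ = 6−6 = 0
n=371: ⌈1774/353⌉−⌈1770/353⌉ = 6−6 = 0
  …
n=458: ⌈2122/353⌉−⌈2118/353⌉ = 7−6 = 1  ← one
n=459: ⌈2126/353⌉−⌈2122/353⌉ = 7−7 = 0
n=460: ⌈2130/353⌉−⌈2126/353⌉ = 7−7 = 0
  …
n=546: ⌈2474/353⌉−⌈2470/353⌉ = 8−7 = 1  ← one
n=547: ⌈2478/353⌉−⌈2474/353⌉ = 8−8 = 0
n=548: ⌈2482/353⌉−⌈2478/353⌉ = 8−8 = 0
  …
n=634: ⌈2826/353⌉−⌈2822/353⌉ = 9−8 = 1  ← one
positions of the first 8 ones: 16 105 193 281 369 458 546 634

16 105 193 281 369 458 546 634


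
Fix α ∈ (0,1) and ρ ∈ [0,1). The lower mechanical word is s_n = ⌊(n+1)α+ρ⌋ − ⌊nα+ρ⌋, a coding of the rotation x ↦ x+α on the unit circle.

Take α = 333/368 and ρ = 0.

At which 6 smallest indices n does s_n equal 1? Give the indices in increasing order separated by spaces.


n=0: ⌊333/368⌋−⌊0/368⌋ = 0−0 = 0
n=1: ⌊666/368⌋−⌊333/368⌋ = 1−0 = 1  ← one
n=2: ⌊999/368⌋−⌊666/368⌋ = 2−1 = 1  ← one
n=3: ⌊1332/368⌋−⌊999/368⌋ = 3−2 = 1  ← one
n=4: ⌊1665/368⌋−⌊1332/368⌋ = 4−3 = 1  ← one
n=5: ⌊1998/368⌋−⌊1665/368⌋ = 5−4 = 1  ← one
n=6: ⌊2331/368⌋−⌊1998/368⌋ = 6−5 = 1  ← one
positions of the first 6 ones: 1 2 3 4 5 6

1 2 3 4 5 6


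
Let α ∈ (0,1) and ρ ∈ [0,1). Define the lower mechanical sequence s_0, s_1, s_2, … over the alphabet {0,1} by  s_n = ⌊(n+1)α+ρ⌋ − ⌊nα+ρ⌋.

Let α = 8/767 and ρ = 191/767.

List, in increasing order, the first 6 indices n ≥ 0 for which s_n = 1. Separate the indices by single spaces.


n=0: ⌊199/767⌋−⌊191/767⌋ = 0−0 = 0
n=1: ⌊207/767⌋−⌊199/767⌋ = 0−0 = 0
  …
n=71: ⌊767/767⌋−⌊759/767⌋ = 1−0 = 1  ← one
n=72: ⌊775/767⌋−⌊767/767⌋ = 1−1 = 0
n=73: ⌊783/767⌋−⌊775/767⌋ = 1−1 = 0
  …
n=167: ⌊1535/767⌋−⌊1527/767⌋ = 2−1 = 1  ← one
n=168: ⌊1543/767⌋−⌊1535/767⌋ = 2−2 = 0
n=169: ⌊1551/767⌋−⌊1543/767⌋ = 2−2 = 0
  …
n=263: ⌊2303/767⌋−⌊2295/767⌋ = 3−2 = 1  ← one
n=264: ⌊2311/767⌋−⌊2303/767⌋ = 3−3 = 0
n=265: ⌊2319/767⌋−⌊2311/767⌋ = 3−3 = 0
  …
n=359: ⌊3071/767⌋−⌊3063/767⌋ = 4−3 = 1  ← one
n=360: ⌊3079/767⌋−⌊3071/767⌋ = 4−4 = 0
n=361: ⌊3087/767⌋−⌊3079/767⌋ = 4−4 = 0
  …
n=455: ⌊3839/767⌋−⌊3831/767⌋ = 5−4 = 1  ← one
n=456: ⌊3847/767⌋−⌊3839/767⌋ = 5−5 = 0
n=457: ⌊3855/767⌋−⌊3847/767⌋ = 5−5 = 0
  …
n=551: ⌊4607/767⌋−⌊4599/767⌋ = 6−5 = 1  ← one
positions of the first 6 ones: 71 167 263 359 455 551

71 167 263 359 455 551


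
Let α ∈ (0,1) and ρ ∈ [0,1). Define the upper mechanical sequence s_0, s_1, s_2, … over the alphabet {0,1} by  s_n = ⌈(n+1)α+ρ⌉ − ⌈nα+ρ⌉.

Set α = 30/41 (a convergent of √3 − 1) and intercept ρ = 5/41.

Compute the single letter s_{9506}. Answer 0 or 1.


1

(n+1)α + ρ = (9507·30 + 5) / 41 = 285215/41
nα + ρ     = (9506·30 + 5) / 41 = 285185/41
⌈285215/41⌉ = 6957,  ⌈285185/41⌉ = 6956
s_{9506} = 6957 − 6956 = 1


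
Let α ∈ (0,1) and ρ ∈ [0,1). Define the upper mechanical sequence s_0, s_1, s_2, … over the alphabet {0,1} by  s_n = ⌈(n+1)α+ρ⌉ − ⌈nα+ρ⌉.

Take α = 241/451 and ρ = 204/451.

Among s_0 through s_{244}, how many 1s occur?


#1s = Σ_{n=0}^{244} s_n = Σ_{n=0}^{244} (⌈(n+1)α+ρ⌉ − ⌈nα+ρ⌉)
the sum telescopes: every ⌈nα+ρ⌉ with 0 < n < 245 appears once with + and once with −, leaving ⌈245α+ρ⌉ − ⌈0·α+ρ⌉
245α + ρ = (245·241 + 204) / 451 = 59249/451
ρ = 204/451
⌈59249/451⌉ = 132,  ⌈204/451⌉ = 1
#1s = 132 − 1 = 131

131


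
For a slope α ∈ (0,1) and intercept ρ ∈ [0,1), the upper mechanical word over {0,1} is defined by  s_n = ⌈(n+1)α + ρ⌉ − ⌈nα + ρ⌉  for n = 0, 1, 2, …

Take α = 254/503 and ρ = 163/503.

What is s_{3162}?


0

(n+1)α + ρ = (3163·254 + 163) / 503 = 803565/503
nα + ρ     = (3162·254 + 163) / 503 = 803311/503
⌈803565/503⌉ = 1598,  ⌈803311/503⌉ = 1598
s_{3162} = 1598 − 1598 = 0


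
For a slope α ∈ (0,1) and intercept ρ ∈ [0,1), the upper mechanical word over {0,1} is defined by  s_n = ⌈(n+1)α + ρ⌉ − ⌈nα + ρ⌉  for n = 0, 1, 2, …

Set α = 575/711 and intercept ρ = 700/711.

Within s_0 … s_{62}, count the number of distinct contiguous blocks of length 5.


6

t_n = ⌈(n·575+700)/711⌉ for n = 0 … 63:
  n=0…9: ⌈700/711⌉=1 ⌈1275/711⌉=2 ⌈1850/711⌉=3 ⌈2425/711⌉=4 ⌈3000/711⌉=5 ⌈3575/711⌉=6 ⌈4150/711⌉=6 ⌈4725/711⌉=7 ⌈5300/711⌉=8 ⌈5875/711⌉=9
  n=10…19: ⌈6450/711⌉=10 ⌈7025/711⌉=10 ⌈7600/711⌉=11 ⌈8175/711⌉=12 ⌈8750/711⌉=13 ⌈9325/711⌉=14 ⌈9900/711⌉=14 ⌈10475/711⌉=15 ⌈11050/711⌉=16 ⌈11625/711⌉=17
  n=20…29: ⌈12200/711⌉=18 ⌈12775/711⌉=18 ⌈13350/711⌉=19 ⌈13925/711⌉=20 ⌈14500/711⌉=21 ⌈15075/711⌉=22 ⌈15650/711⌉=23 ⌈16225/711⌉=23 ⌈16800/711⌉=24 ⌈17375/711⌉=25
  n=30…39: ⌈17950/711⌉=26 ⌈18525/711⌉=27 ⌈19100/711⌉=27 ⌈19675/711⌉=28 ⌈20250/711⌉=29 ⌈20825/711⌉=30 ⌈21400/711⌉=31 ⌈21975/711⌉=31 ⌈22550/711⌉=32 ⌈23125/711⌉=33
  n=40…49: ⌈23700/711⌉=34 ⌈24275/711⌉=35 ⌈24850/711⌉=35 ⌈25425/711⌉=36 ⌈26000/711⌉=37 ⌈26575/711⌉=38 ⌈27150/711⌉=39 ⌈27725/711⌉=39 ⌈28300/711⌉=40 ⌈28875/711⌉=41
  n=50…59: ⌈29450/711⌉=42 ⌈30025/711⌉=43 ⌈30600/711⌉=44 ⌈31175/711⌉=44 ⌈31750/711⌉=45 ⌈32325/711⌉=46 ⌈32900/711⌉=47 ⌈33475/711⌉=48 ⌈34050/711⌉=48 ⌈34625/711⌉=49
  n=60…63: ⌈35200/711⌉=50 ⌈35775/711⌉=51 ⌈36350/711⌉=52 ⌈36925/711⌉=52
s_n = t_(n+1) − t_n for n = 0 … 62 gives
prefix = 111110111101111011110111110111101111011110111101111101111011110
slide a length-5 window over [0..4] … [58..62] (59 windows); first occurrence of each distinct factor:
  [  0..  4] 11111
  [  1..  5] 11110
  [  2..  6] 11101
  [  3..  7] 11011
  [  4..  8] 10111
  [  5..  9] 01111
  (the other 53 windows repeat one of these)
distinct factors: {01111, 10111, 11011, 11101, 11110, 11111}
count = 6  (Sturmian bound for length 5 is 6)


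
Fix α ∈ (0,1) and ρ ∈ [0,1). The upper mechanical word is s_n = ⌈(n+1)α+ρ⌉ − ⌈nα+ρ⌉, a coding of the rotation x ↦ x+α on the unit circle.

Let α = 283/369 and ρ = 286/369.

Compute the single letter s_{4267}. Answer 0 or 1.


(n+1)α + ρ = (4268·283 + 286) / 369 = 1208130/369
nα + ρ     = (4267·283 + 286) / 369 = 1207847/369
⌈1208130/369⌉ = 3275,  ⌈1207847/369⌉ = 3274
s_{4267} = 3275 − 3274 = 1

1


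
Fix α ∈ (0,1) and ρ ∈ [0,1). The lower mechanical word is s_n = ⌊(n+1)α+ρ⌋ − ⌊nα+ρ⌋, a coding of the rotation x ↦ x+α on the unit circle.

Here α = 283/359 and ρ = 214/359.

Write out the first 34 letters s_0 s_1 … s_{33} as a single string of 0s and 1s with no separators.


n=0: ⌊(1·283+214)/359⌋ − ⌊(0·283+214)/359⌋ = ⌊497/359⌋ − ⌊214/359⌋ = 1 − 0 = 1
n=1: ⌊(2·283+214)/359⌋ − ⌊(1·283+214)/359⌋ = ⌊780/359⌋ − ⌊497/359⌋ = 2 − 1 = 1
n=2: ⌊(3·283+214)/359⌋ − ⌊(2·283+214)/359⌋ = ⌊1063/359⌋ − ⌊780/359⌋ = 2 − 2 = 0
n=3: ⌊(4·283+214)/359⌋ − ⌊(3·283+214)/359⌋ = ⌊1346/359⌋ − ⌊1063/359⌋ = 3 − 2 = 1
n=4: ⌊(5·283+214)/359⌋ − ⌊(4·283+214)/359⌋ = ⌊1629/359⌋ − ⌊1346/359⌋ = 4 − 3 = 1
n=5: ⌊(6·283+214)/359⌋ − ⌊(5·283+214)/359⌋ = ⌊1912/359⌋ − ⌊1629/359⌋ = 5 − 4 = 1
n=6: ⌊(7·283+214)/359⌋ − ⌊(6·283+214)/359⌋ = ⌊2195/359⌋ − ⌊1912/359⌋ = 6 − 5 = 1
n=7: ⌊(8·283+214)/359⌋ − ⌊(7·283+214)/359⌋ = ⌊2478/359⌋ − ⌊2195/359⌋ = 6 − 6 = 0
n=8: ⌊(9·283+214)/359⌋ − ⌊(8·283+214)/359⌋ = ⌊2761/359⌋ − ⌊2478/359⌋ = 7 − 6 = 1
n=9: ⌊(10·283+214)/359⌋ − ⌊(9·283+214)/359⌋ = ⌊3044/359⌋ − ⌊2761/359⌋ = 8 − 7 = 1
n=10: ⌊(11·283+214)/359⌋ − ⌊(10·283+214)/359⌋ = ⌊3327/359⌋ − ⌊3044/359⌋ = 9 − 8 = 1
n=11: ⌊(12·283+214)/359⌋ − ⌊(11·283+214)/359⌋ = ⌊3610/359⌋ − ⌊3327/359⌋ = 10 − 9 = 1
n=12: ⌊(13·283+214)/359⌋ − ⌊(12·283+214)/359⌋ = ⌊3893/359⌋ − ⌊3610/359⌋ = 10 − 10 = 0
n=13: ⌊(14·283+214)/359⌋ − ⌊(13·283+214)/359⌋ = ⌊4176/359⌋ − ⌊3893/359⌋ = 11 − 10 = 1
n=14: ⌊(15·283+214)/359⌋ − ⌊(14·283+214)/359⌋ = ⌊4459/359⌋ − ⌊4176/359⌋ = 12 − 11 = 1
n=15: ⌊(16·283+214)/359⌋ − ⌊(15·283+214)/359⌋ = ⌊4742/359⌋ − ⌊4459/359⌋ = 13 − 12 = 1
n=16: ⌊(17·283+214)/359⌋ − ⌊(16·283+214)/359⌋ = ⌊5025/359⌋ − ⌊4742/359⌋ = 13 − 13 = 0
n=17: ⌊(18·283+214)/359⌋ − ⌊(17·283+214)/359⌋ = ⌊5308/359⌋ − ⌊5025/359⌋ = 14 − 13 = 1
n=18: ⌊(19·283+214)/359⌋ − ⌊(18·283+214)/359⌋ = ⌊5591/359⌋ − ⌊5308/359⌋ = 15 − 14 = 1
n=19: ⌊(20·283+214)/359⌋ − ⌊(19·283+214)/359⌋ = ⌊5874/359⌋ − ⌊5591/359⌋ = 16 − 15 = 1
n=20: ⌊(21·283+214)/359⌋ − ⌊(20·283+214)/359⌋ = ⌊6157/359⌋ − ⌊5874/359⌋ = 17 − 16 = 1
n=21: ⌊(22·283+214)/359⌋ − ⌊(21·283+214)/359⌋ = ⌊6440/359⌋ − ⌊6157/359⌋ = 17 − 17 = 0
n=22: ⌊(23·283+214)/359⌋ − ⌊(22·283+214)/359⌋ = ⌊6723/359⌋ − ⌊6440/359⌋ = 18 − 17 = 1
n=23: ⌊(24·283+214)/359⌋ − ⌊(23·283+214)/359⌋ = ⌊7006/359⌋ − ⌊6723/359⌋ = 19 − 18 = 1
n=24: ⌊(25·283+214)/359⌋ − ⌊(24·283+214)/359⌋ = ⌊7289/359⌋ − ⌊7006/359⌋ = 20 − 19 = 1
n=25: ⌊(26·283+214)/359⌋ − ⌊(25·283+214)/359⌋ = ⌊7572/359⌋ − ⌊7289/359⌋ = 21 − 20 = 1
n=26: ⌊(27·283+214)/359⌋ − ⌊(26·283+214)/359⌋ = ⌊7855/359⌋ − ⌊7572/359⌋ = 21 − 21 = 0
n=27: ⌊(28·283+214)/359⌋ − ⌊(27·283+214)/359⌋ = ⌊8138/359⌋ − ⌊7855/359⌋ = 22 − 21 = 1
n=28: ⌊(29·283+214)/359⌋ − ⌊(28·283+214)/359⌋ = ⌊8421/359⌋ − ⌊8138/359⌋ = 23 − 22 = 1
n=29: ⌊(30·283+214)/359⌋ − ⌊(29·283+214)/359⌋ = ⌊8704/359⌋ − ⌊8421/359⌋ = 24 − 23 = 1
n=30: ⌊(31·283+214)/359⌋ − ⌊(30·283+214)/359⌋ = ⌊8987/359⌋ − ⌊8704/359⌋ = 25 − 24 = 1
n=31: ⌊(32·283+214)/359⌋ − ⌊(31·283+214)/359⌋ = ⌊9270/359⌋ − ⌊8987/359⌋ = 25 − 25 = 0
n=32: ⌊(33·283+214)/359⌋ − ⌊(32·283+214)/359⌋ = ⌊9553/359⌋ − ⌊9270/359⌋ = 26 − 25 = 1
n=33: ⌊(34·283+214)/359⌋ − ⌊(33·283+214)/359⌋ = ⌊9836/359⌋ − ⌊9553/359⌋ = 27 − 26 = 1

1101111011110111011110111101111011


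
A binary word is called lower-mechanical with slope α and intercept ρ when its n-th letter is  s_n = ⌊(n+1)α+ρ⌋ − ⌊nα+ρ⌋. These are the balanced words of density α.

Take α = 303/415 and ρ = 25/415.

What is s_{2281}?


1

(n+1)α + ρ = (2282·303 + 25) / 415 = 691471/415
nα + ρ     = (2281·303 + 25) / 415 = 691168/415
⌊691471/415⌋ = 1666,  ⌊691168/415⌋ = 1665
s_{2281} = 1666 − 1665 = 1


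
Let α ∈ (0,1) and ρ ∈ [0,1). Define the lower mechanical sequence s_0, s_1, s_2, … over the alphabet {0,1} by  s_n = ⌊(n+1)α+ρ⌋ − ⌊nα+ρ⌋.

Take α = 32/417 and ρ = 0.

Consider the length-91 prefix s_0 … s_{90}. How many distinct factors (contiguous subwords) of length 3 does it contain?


t_n = ⌊(n·32)/417⌋ for n = 0 … 91:
  n=0…9: ⌊0/417⌋=0 ⌊32/417⌋=0 ⌊64/417⌋=0 ⌊96/417⌋=0 ⌊128/417⌋=0 ⌊160/417⌋=0 ⌊192/417⌋=0 ⌊224/417⌋=0 ⌊256/417⌋=0 ⌊288/417⌋=0
  n=10…19: ⌊320/417⌋=0 ⌊352/417⌋=0 ⌊384/417⌋=0 ⌊416/417⌋=0 ⌊448/417⌋=1 ⌊480/417⌋=1 ⌊512/417⌋=1 ⌊544/417⌋=1 ⌊576/417⌋=1 ⌊608/417⌋=1
  n=20…29: ⌊640/417⌋=1 ⌊672/417⌋=1 ⌊704/417⌋=1 ⌊736/417⌋=1 ⌊768/417⌋=1 ⌊800/417⌋=1 ⌊832/417⌋=1 ⌊864/417⌋=2 ⌊896/417⌋=2 ⌊928/417⌋=2
  n=30…39: ⌊960/417⌋=2 ⌊992/417⌋=2 ⌊1024/417⌋=2 ⌊1056/417⌋=2 ⌊1088/417⌋=2 ⌊1120/417⌋=2 ⌊1152/417⌋=2 ⌊1184/417⌋=2 ⌊1216/417⌋=2 ⌊1248/417⌋=2
  n=40…49: ⌊1280/417⌋=3 ⌊1312/417⌋=3 ⌊1344/417⌋=3 ⌊1376/417⌋=3 ⌊1408/417⌋=3 ⌊1440/417⌋=3 ⌊1472/417⌋=3 ⌊1504/417⌋=3 ⌊1536/417⌋=3 ⌊1568/417⌋=3
  n=50…59: ⌊1600/417⌋=3 ⌊1632/417⌋=3 ⌊1664/417⌋=3 ⌊1696/417⌋=4 ⌊1728/417⌋=4 ⌊1760/417⌋=4 ⌊1792/417⌋=4 ⌊1824/417⌋=4 ⌊1856/417⌋=4 ⌊1888/417⌋=4
  n=60…69: ⌊1920/417⌋=4 ⌊1952/417⌋=4 ⌊1984/417⌋=4 ⌊2016/417⌋=4 ⌊2048/417⌋=4 ⌊2080/417⌋=4 ⌊2112/417⌋=5 ⌊2144/417⌋=5 ⌊2176/417⌋=5 ⌊2208/417⌋=5
  n=70…79: ⌊2240/417⌋=5 ⌊2272/417⌋=5 ⌊2304/417⌋=5 ⌊2336/417⌋=5 ⌊2368/417⌋=5 ⌊2400/417⌋=5 ⌊2432/417⌋=5 ⌊2464/417⌋=5 ⌊2496/417⌋=5 ⌊2528/417⌋=6
  n=80…89: ⌊2560/417⌋=6 ⌊2592/417⌋=6 ⌊2624/417⌋=6 ⌊2656/417⌋=6 ⌊2688/417⌋=6 ⌊2720/417⌋=6 ⌊2752/417⌋=6 ⌊2784/417⌋=6 ⌊2816/417⌋=6 ⌊2848/417⌋=6
  n=90…91: ⌊2880/417⌋=6 ⌊2912/417⌋=6
s_n = t_(n+1) − t_n for n = 0 … 90 gives
prefix = 0000000000000100000000000010000000000001000000000000100000000000010000000000001000000000000
slide a length-3 window over [0..2] … [88..90] (89 windows); first occurrence of each distinct factor:
  [  0..  2] 000
  [ 11.. 13] 001
  [ 12.. 14] 010
  [ 13.. 15] 100
  (the other 85 windows repeat one of these)
distinct factors: {000, 001, 010, 100}
count = 4  (Sturmian bound for length 3 is 4)

4


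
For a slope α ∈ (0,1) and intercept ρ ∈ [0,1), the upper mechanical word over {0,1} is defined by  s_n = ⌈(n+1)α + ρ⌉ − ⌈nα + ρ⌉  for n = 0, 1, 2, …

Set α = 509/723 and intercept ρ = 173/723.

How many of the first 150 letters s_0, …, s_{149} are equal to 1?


105

#1s = Σ_{n=0}^{149} s_n = Σ_{n=0}^{149} (⌈(n+1)α+ρ⌉ − ⌈nα+ρ⌉)
the sum telescopes: every ⌈nα+ρ⌉ with 0 < n < 150 appears once with + and once with −, leaving ⌈150α+ρ⌉ − ⌈0·α+ρ⌉
150α + ρ = (150·509 + 173) / 723 = 76523/723
ρ = 173/723
⌈76523/723⌉ = 106,  ⌈173/723⌉ = 1
#1s = 106 − 1 = 105
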